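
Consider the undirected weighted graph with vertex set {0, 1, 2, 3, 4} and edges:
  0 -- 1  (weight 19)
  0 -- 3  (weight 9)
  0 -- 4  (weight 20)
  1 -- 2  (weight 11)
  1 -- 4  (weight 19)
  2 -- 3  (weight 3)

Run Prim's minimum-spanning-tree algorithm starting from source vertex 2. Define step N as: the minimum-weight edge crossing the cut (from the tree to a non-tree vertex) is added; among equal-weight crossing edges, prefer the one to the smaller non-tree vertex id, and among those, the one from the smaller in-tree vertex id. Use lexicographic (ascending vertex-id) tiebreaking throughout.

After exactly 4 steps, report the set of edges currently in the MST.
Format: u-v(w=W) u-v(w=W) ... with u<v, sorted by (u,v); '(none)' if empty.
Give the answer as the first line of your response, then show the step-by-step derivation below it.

0-3(w=9) 1-2(w=11) 1-4(w=19) 2-3(w=3)

step 1: add edge 2-3 (w=3); MST = {2-3(w=3)}
step 2: add edge 0-3 (w=9); MST = {0-3(w=9) 2-3(w=3)}
step 3: add edge 1-2 (w=11); MST = {0-3(w=9) 1-2(w=11) 2-3(w=3)}
step 4: add edge 1-4 (w=19); MST = {0-3(w=9) 1-2(w=11) 1-4(w=19) 2-3(w=3)}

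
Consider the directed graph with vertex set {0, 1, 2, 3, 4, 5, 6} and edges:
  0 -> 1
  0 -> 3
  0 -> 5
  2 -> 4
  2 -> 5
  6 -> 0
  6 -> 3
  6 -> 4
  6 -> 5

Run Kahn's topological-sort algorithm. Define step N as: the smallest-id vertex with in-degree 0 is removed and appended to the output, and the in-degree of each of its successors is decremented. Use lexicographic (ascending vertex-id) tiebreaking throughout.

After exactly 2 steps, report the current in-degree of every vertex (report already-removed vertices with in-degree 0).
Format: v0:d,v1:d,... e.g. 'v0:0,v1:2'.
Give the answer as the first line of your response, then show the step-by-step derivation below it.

v0:0,v1:1,v2:0,v3:1,v4:0,v5:1,v6:0

step 1: output 2; order=[2]; indeg=(1,1,0,2,1,2,0)
step 2: output 6; order=[2,6]; indeg=(0,1,0,1,0,1,0)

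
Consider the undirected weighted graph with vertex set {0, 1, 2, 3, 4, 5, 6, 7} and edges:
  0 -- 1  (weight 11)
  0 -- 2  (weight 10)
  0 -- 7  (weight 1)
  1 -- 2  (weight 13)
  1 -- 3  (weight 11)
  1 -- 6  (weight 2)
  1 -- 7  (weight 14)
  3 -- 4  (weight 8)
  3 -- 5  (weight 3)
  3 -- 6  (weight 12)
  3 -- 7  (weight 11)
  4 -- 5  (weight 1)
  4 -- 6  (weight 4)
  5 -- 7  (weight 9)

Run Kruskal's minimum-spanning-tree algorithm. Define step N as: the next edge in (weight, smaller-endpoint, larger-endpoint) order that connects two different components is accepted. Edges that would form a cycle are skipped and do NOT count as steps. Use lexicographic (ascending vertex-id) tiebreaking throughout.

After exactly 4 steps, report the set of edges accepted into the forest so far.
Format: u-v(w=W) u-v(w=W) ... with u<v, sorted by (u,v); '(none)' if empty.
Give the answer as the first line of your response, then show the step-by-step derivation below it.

0-7(w=1) 1-6(w=2) 3-5(w=3) 4-5(w=1)

step 1: add edge 0-7 (w=1); MST = {0-7(w=1)}
step 2: add edge 4-5 (w=1); MST = {0-7(w=1) 4-5(w=1)}
step 3: add edge 1-6 (w=2); MST = {0-7(w=1) 1-6(w=2) 4-5(w=1)}
step 4: add edge 3-5 (w=3); MST = {0-7(w=1) 1-6(w=2) 3-5(w=3) 4-5(w=1)}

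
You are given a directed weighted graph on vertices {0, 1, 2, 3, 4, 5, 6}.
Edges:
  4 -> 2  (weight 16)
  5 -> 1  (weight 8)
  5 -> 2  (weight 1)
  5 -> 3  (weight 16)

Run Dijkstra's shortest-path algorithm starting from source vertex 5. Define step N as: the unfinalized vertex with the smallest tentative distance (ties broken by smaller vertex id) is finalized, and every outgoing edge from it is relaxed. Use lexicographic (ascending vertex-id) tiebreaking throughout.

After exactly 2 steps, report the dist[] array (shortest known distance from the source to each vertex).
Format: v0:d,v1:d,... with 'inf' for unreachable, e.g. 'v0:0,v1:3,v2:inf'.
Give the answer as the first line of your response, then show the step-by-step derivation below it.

v0:inf,v1:8,v2:1,v3:16,v4:inf,v5:0,v6:inf

step 1: dist = v0:inf,v1:8,v2:1,v3:16,v4:inf,v5:0,v6:inf
step 2: dist = v0:inf,v1:8,v2:1,v3:16,v4:inf,v5:0,v6:inf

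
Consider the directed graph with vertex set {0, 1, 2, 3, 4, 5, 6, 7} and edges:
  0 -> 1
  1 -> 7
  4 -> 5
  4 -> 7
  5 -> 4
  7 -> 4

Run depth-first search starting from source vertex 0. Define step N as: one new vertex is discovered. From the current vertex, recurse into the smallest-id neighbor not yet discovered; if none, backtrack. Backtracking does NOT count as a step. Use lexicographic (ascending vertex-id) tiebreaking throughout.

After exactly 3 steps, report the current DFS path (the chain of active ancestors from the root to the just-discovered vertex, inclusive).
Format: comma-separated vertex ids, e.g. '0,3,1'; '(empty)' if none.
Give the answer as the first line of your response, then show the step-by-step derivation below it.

0,1,7

step 1: discover 0; path=0; order=0
step 2: discover 1; path=0>1; order=0,1
step 3: discover 7; path=0>1>7; order=0,1,7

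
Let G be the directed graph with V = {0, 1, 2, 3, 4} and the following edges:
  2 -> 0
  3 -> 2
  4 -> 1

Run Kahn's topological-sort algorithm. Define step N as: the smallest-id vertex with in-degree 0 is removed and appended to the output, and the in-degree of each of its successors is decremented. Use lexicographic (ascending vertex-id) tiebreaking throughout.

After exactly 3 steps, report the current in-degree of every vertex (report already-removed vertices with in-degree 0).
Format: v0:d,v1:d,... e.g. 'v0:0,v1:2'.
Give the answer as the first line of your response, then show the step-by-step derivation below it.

v0:0,v1:1,v2:0,v3:0,v4:0

step 1: output 3; order=[3]; indeg=(1,1,0,0,0)
step 2: output 2; order=[3,2]; indeg=(0,1,0,0,0)
step 3: output 0; order=[3,2,0]; indeg=(0,1,0,0,0)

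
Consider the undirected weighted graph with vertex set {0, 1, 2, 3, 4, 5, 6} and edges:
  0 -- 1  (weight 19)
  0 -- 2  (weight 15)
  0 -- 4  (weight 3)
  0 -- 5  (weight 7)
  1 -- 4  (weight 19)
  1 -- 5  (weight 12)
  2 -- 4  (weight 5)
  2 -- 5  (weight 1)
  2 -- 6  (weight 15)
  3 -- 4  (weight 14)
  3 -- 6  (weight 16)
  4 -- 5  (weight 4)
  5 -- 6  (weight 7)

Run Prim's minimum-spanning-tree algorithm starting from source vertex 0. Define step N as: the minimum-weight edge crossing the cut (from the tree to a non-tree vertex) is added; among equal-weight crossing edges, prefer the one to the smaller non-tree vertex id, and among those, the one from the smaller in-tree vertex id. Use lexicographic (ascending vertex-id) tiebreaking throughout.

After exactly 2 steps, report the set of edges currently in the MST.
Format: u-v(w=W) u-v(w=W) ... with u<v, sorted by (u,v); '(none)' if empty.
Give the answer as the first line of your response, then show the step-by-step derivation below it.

0-4(w=3) 4-5(w=4)

step 1: add edge 0-4 (w=3); MST = {0-4(w=3)}
step 2: add edge 4-5 (w=4); MST = {0-4(w=3) 4-5(w=4)}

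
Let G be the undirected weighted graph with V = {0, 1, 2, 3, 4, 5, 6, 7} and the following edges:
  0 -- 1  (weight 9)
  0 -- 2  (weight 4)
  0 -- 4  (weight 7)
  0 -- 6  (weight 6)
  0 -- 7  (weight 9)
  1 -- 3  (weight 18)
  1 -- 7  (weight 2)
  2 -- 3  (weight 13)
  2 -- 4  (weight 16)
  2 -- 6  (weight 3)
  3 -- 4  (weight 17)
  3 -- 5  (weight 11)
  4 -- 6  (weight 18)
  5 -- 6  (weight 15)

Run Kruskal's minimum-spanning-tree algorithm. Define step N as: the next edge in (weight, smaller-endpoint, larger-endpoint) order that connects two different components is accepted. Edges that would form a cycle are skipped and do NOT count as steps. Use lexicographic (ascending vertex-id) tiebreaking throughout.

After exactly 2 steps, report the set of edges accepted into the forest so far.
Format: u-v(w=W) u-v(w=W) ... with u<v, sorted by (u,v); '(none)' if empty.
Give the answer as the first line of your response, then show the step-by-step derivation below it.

1-7(w=2) 2-6(w=3)

step 1: add edge 1-7 (w=2); MST = {1-7(w=2)}
step 2: add edge 2-6 (w=3); MST = {1-7(w=2) 2-6(w=3)}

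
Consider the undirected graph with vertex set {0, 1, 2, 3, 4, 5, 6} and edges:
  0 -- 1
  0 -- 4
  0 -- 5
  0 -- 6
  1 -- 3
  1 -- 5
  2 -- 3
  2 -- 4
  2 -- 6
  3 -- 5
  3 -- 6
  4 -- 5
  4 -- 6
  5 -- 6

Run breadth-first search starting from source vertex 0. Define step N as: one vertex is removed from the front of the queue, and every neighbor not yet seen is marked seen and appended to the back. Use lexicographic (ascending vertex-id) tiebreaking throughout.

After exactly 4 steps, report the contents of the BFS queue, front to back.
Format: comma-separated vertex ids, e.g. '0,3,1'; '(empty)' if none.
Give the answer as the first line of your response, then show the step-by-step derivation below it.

6,3,2

step 1: dequeue 0; queue=[1,4,5,6]; order=0
step 2: dequeue 1; queue=[4,5,6,3]; order=0,1
step 3: dequeue 4; queue=[5,6,3,2]; order=0,1,4
step 4: dequeue 5; queue=[6,3,2]; order=0,1,4,5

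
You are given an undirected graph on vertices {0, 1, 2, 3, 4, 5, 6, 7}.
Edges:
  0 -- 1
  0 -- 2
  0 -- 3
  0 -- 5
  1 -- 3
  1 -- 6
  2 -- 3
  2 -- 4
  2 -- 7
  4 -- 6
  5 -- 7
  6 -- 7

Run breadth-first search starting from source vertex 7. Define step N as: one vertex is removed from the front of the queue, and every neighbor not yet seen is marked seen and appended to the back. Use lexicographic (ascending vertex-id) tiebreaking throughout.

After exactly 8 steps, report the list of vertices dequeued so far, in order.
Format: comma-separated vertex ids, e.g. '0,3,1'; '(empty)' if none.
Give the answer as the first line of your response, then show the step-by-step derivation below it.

7,2,5,6,0,3,4,1

step 1: dequeue 7; queue=[2,5,6]; order=7
step 2: dequeue 2; queue=[5,6,0,3,4]; order=7,2
step 3: dequeue 5; queue=[6,0,3,4]; order=7,2,5
step 4: dequeue 6; queue=[0,3,4,1]; order=7,2,5,6
step 5: dequeue 0; queue=[3,4,1]; order=7,2,5,6,0
step 6: dequeue 3; queue=[4,1]; order=7,2,5,6,0,3
step 7: dequeue 4; queue=[1]; order=7,2,5,6,0,3,4
step 8: dequeue 1; queue=[(empty)]; order=7,2,5,6,0,3,4,1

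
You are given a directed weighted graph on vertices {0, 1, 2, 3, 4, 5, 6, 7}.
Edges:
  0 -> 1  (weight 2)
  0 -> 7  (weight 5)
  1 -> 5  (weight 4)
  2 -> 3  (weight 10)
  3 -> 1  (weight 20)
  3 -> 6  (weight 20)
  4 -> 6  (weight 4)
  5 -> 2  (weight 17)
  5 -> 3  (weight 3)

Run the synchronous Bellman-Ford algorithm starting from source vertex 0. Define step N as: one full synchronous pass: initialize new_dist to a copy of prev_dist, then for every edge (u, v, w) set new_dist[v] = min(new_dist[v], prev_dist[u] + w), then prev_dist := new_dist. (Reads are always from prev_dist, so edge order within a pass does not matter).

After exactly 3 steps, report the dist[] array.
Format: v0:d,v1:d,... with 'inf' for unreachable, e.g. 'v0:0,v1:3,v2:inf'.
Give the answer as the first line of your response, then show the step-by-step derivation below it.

v0:0,v1:2,v2:23,v3:9,v4:inf,v5:6,v6:inf,v7:5

step 1: dist = v0:0,v1:2,v2:inf,v3:inf,v4:inf,v5:inf,v6:inf,v7:5
step 2: dist = v0:0,v1:2,v2:inf,v3:inf,v4:inf,v5:6,v6:inf,v7:5
step 3: dist = v0:0,v1:2,v2:23,v3:9,v4:inf,v5:6,v6:inf,v7:5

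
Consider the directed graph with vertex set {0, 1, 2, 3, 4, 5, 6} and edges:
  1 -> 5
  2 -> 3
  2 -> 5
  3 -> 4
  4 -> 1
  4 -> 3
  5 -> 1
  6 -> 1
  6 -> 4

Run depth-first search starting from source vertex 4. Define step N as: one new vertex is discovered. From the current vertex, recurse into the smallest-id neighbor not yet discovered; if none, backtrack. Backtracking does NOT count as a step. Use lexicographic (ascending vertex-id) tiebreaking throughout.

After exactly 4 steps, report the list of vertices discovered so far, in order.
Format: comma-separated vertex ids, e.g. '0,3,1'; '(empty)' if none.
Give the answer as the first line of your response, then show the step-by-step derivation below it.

4,1,5,3

step 1: discover 4; path=4; order=4
step 2: discover 1; path=4>1; order=4,1
step 3: discover 5; path=4>1>5; order=4,1,5
step 4: discover 3; path=4>3; order=4,1,5,3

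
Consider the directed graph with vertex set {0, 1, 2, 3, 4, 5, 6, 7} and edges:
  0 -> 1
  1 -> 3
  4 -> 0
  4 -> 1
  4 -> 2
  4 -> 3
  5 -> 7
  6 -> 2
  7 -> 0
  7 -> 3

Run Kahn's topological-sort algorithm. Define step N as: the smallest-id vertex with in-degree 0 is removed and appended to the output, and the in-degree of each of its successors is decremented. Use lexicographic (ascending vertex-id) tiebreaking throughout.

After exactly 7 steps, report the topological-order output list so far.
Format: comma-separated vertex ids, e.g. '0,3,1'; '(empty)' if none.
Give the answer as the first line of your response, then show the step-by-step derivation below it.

4,5,6,2,7,0,1

step 1: output 4; order=[4]; indeg=(1,1,1,2,0,0,0,1)
step 2: output 5; order=[4,5]; indeg=(1,1,1,2,0,0,0,0)
step 3: output 6; order=[4,5,6]; indeg=(1,1,0,2,0,0,0,0)
step 4: output 2; order=[4,5,6,2]; indeg=(1,1,0,2,0,0,0,0)
step 5: output 7; order=[4,5,6,2,7]; indeg=(0,1,0,1,0,0,0,0)
step 6: output 0; order=[4,5,6,2,7,0]; indeg=(0,0,0,1,0,0,0,0)
step 7: output 1; order=[4,5,6,2,7,0,1]; indeg=(0,0,0,0,0,0,0,0)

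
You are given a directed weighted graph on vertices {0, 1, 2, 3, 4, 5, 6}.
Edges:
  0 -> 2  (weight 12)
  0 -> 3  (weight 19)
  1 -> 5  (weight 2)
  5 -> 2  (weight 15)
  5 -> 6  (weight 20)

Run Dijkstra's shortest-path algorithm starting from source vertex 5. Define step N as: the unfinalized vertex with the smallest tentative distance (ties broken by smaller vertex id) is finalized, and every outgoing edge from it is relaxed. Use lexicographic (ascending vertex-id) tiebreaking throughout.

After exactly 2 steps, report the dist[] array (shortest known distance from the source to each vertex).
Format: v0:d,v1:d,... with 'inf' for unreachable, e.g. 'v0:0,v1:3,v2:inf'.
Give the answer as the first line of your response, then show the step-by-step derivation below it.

v0:inf,v1:inf,v2:15,v3:inf,v4:inf,v5:0,v6:20

step 1: dist = v0:inf,v1:inf,v2:15,v3:inf,v4:inf,v5:0,v6:20
step 2: dist = v0:inf,v1:inf,v2:15,v3:inf,v4:inf,v5:0,v6:20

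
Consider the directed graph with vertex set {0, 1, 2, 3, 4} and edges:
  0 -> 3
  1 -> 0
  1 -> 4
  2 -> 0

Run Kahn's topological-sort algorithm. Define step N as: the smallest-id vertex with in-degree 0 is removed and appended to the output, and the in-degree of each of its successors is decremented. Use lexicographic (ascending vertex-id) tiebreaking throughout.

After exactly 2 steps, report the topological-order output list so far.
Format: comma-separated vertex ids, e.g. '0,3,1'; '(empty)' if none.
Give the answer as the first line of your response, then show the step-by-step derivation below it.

1,2

step 1: output 1; order=[1]; indeg=(1,0,0,1,0)
step 2: output 2; order=[1,2]; indeg=(0,0,0,1,0)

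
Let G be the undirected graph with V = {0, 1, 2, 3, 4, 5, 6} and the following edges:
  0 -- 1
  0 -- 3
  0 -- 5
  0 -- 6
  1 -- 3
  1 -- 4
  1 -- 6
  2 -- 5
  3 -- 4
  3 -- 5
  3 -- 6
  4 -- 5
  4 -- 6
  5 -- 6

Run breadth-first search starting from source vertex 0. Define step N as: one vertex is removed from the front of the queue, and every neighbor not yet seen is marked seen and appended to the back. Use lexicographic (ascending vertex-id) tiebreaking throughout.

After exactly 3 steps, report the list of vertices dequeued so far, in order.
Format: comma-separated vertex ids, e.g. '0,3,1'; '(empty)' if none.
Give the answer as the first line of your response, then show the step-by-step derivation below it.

0,1,3

step 1: dequeue 0; queue=[1,3,5,6]; order=0
step 2: dequeue 1; queue=[3,5,6,4]; order=0,1
step 3: dequeue 3; queue=[5,6,4]; order=0,1,3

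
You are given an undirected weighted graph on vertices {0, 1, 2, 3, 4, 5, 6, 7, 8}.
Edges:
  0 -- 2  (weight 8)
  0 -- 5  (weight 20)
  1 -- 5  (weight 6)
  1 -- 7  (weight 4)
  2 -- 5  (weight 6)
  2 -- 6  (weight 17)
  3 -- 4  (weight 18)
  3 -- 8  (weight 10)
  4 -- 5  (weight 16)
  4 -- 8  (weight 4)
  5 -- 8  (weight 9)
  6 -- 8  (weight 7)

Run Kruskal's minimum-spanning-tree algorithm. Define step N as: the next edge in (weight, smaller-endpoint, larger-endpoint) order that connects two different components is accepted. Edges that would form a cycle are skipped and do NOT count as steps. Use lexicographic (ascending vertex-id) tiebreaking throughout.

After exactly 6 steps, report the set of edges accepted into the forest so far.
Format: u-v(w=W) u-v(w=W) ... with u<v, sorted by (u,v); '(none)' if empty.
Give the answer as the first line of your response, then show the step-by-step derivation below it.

0-2(w=8) 1-5(w=6) 1-7(w=4) 2-5(w=6) 4-8(w=4) 6-8(w=7)

step 1: add edge 1-7 (w=4); MST = {1-7(w=4)}
step 2: add edge 4-8 (w=4); MST = {1-7(w=4) 4-8(w=4)}
step 3: add edge 1-5 (w=6); MST = {1-5(w=6) 1-7(w=4) 4-8(w=4)}
step 4: add edge 2-5 (w=6); MST = {1-5(w=6) 1-7(w=4) 2-5(w=6) 4-8(w=4)}
step 5: add edge 6-8 (w=7); MST = {1-5(w=6) 1-7(w=4) 2-5(w=6) 4-8(w=4) 6-8(w=7)}
step 6: add edge 0-2 (w=8); MST = {0-2(w=8) 1-5(w=6) 1-7(w=4) 2-5(w=6) 4-8(w=4) 6-8(w=7)}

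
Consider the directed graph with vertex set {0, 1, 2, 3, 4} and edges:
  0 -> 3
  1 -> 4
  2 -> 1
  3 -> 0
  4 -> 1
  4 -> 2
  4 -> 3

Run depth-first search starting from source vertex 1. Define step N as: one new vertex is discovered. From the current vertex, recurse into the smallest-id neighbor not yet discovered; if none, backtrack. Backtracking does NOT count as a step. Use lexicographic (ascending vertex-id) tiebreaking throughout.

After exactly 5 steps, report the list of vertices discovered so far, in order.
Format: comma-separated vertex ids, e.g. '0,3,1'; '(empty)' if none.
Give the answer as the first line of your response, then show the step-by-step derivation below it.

1,4,2,3,0

step 1: discover 1; path=1; order=1
step 2: discover 4; path=1>4; order=1,4
step 3: discover 2; path=1>4>2; order=1,4,2
step 4: discover 3; path=1>4>3; order=1,4,2,3
step 5: discover 0; path=1>4>3>0; order=1,4,2,3,0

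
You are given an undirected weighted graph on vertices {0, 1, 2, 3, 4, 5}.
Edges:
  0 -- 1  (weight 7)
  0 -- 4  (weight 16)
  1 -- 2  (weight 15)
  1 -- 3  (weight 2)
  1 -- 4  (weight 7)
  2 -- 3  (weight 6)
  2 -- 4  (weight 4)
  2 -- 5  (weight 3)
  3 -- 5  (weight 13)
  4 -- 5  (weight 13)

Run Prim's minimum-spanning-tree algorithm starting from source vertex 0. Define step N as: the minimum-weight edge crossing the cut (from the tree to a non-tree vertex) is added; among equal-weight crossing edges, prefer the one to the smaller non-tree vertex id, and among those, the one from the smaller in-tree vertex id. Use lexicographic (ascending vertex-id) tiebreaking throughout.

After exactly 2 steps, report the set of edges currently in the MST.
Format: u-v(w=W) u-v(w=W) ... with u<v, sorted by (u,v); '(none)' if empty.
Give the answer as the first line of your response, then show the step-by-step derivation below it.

0-1(w=7) 1-3(w=2)

step 1: add edge 0-1 (w=7); MST = {0-1(w=7)}
step 2: add edge 1-3 (w=2); MST = {0-1(w=7) 1-3(w=2)}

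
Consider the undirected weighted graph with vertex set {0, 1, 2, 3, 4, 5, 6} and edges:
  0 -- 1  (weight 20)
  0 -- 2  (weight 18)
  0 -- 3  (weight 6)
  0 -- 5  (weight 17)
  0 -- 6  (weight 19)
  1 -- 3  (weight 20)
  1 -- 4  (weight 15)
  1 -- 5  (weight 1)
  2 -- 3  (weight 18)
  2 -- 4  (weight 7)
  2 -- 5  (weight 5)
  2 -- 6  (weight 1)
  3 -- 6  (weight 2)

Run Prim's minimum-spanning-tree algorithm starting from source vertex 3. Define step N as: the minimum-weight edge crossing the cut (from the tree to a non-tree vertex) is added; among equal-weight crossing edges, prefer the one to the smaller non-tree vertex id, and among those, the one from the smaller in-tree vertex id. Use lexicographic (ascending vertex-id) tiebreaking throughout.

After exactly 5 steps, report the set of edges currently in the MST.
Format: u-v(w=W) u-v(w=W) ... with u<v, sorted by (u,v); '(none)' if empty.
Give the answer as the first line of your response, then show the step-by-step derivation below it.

0-3(w=6) 1-5(w=1) 2-5(w=5) 2-6(w=1) 3-6(w=2)

step 1: add edge 3-6 (w=2); MST = {3-6(w=2)}
step 2: add edge 2-6 (w=1); MST = {2-6(w=1) 3-6(w=2)}
step 3: add edge 2-5 (w=5); MST = {2-5(w=5) 2-6(w=1) 3-6(w=2)}
step 4: add edge 1-5 (w=1); MST = {1-5(w=1) 2-5(w=5) 2-6(w=1) 3-6(w=2)}
step 5: add edge 0-3 (w=6); MST = {0-3(w=6) 1-5(w=1) 2-5(w=5) 2-6(w=1) 3-6(w=2)}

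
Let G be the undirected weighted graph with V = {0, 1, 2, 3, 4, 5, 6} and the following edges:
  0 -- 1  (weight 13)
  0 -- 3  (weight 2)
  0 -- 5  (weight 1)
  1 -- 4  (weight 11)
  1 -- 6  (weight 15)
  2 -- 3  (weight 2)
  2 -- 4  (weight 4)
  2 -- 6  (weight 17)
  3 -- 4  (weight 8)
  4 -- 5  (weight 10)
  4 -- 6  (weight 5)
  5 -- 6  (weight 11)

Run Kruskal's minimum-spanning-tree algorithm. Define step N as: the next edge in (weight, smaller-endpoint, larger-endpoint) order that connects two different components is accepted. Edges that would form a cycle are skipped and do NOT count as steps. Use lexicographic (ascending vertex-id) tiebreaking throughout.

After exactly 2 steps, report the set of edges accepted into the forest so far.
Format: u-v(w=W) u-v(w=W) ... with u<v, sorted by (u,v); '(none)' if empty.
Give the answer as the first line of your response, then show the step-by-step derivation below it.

0-3(w=2) 0-5(w=1)

step 1: add edge 0-5 (w=1); MST = {0-5(w=1)}
step 2: add edge 0-3 (w=2); MST = {0-3(w=2) 0-5(w=1)}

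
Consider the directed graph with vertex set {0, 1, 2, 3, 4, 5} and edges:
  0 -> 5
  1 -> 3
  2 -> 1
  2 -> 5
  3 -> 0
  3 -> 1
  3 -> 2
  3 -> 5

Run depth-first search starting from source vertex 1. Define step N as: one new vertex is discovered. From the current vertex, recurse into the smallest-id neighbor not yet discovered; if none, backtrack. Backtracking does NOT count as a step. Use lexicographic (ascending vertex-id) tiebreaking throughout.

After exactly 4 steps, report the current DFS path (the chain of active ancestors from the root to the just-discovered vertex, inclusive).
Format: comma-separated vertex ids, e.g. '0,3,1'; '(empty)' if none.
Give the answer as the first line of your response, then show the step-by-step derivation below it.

1,3,0,5

step 1: discover 1; path=1; order=1
step 2: discover 3; path=1>3; order=1,3
step 3: discover 0; path=1>3>0; order=1,3,0
step 4: discover 5; path=1>3>0>5; order=1,3,0,5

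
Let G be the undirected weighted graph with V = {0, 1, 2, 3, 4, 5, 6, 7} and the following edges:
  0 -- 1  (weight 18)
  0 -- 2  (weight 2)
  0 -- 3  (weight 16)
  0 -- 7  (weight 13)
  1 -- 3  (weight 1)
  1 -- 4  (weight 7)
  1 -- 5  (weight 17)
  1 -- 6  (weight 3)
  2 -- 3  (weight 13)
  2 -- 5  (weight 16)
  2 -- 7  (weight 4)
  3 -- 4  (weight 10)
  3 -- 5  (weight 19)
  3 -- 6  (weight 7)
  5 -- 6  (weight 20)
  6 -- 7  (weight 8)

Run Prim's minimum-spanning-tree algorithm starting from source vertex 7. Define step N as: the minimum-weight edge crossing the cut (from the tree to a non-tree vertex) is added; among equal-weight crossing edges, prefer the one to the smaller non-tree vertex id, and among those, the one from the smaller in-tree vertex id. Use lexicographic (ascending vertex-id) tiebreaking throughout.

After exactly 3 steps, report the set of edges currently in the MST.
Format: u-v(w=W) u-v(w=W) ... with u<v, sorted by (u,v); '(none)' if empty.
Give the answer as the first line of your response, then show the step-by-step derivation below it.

0-2(w=2) 2-7(w=4) 6-7(w=8)

step 1: add edge 2-7 (w=4); MST = {2-7(w=4)}
step 2: add edge 0-2 (w=2); MST = {0-2(w=2) 2-7(w=4)}
step 3: add edge 6-7 (w=8); MST = {0-2(w=2) 2-7(w=4) 6-7(w=8)}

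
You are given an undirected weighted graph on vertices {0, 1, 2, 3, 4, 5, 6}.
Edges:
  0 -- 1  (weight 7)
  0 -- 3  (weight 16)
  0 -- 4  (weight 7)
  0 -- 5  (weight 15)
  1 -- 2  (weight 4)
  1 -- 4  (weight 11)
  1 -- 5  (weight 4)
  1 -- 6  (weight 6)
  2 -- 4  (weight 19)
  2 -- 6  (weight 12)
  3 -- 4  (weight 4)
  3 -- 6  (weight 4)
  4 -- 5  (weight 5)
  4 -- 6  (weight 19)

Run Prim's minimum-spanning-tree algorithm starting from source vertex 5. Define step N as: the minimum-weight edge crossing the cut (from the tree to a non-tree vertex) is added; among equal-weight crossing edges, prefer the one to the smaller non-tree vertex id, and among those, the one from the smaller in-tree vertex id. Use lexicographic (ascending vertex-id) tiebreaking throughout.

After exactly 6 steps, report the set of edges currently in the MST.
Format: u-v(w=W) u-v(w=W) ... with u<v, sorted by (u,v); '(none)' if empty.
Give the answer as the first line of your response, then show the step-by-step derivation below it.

0-1(w=7) 1-2(w=4) 1-5(w=4) 3-4(w=4) 3-6(w=4) 4-5(w=5)

step 1: add edge 1-5 (w=4); MST = {1-5(w=4)}
step 2: add edge 1-2 (w=4); MST = {1-2(w=4) 1-5(w=4)}
step 3: add edge 4-5 (w=5); MST = {1-2(w=4) 1-5(w=4) 4-5(w=5)}
step 4: add edge 3-4 (w=4); MST = {1-2(w=4) 1-5(w=4) 3-4(w=4) 4-5(w=5)}
step 5: add edge 3-6 (w=4); MST = {1-2(w=4) 1-5(w=4) 3-4(w=4) 3-6(w=4) 4-5(w=5)}
step 6: add edge 0-1 (w=7); MST = {0-1(w=7) 1-2(w=4) 1-5(w=4) 3-4(w=4) 3-6(w=4) 4-5(w=5)}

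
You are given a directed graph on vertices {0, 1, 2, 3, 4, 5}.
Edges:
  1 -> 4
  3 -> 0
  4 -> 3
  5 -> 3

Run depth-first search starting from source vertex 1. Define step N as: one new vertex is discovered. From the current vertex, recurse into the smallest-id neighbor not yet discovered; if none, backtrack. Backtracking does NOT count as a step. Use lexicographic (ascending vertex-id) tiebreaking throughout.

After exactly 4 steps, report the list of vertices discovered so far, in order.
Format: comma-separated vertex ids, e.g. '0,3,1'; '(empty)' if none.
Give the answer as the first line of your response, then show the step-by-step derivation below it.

1,4,3,0

step 1: discover 1; path=1; order=1
step 2: discover 4; path=1>4; order=1,4
step 3: discover 3; path=1>4>3; order=1,4,3
step 4: discover 0; path=1>4>3>0; order=1,4,3,0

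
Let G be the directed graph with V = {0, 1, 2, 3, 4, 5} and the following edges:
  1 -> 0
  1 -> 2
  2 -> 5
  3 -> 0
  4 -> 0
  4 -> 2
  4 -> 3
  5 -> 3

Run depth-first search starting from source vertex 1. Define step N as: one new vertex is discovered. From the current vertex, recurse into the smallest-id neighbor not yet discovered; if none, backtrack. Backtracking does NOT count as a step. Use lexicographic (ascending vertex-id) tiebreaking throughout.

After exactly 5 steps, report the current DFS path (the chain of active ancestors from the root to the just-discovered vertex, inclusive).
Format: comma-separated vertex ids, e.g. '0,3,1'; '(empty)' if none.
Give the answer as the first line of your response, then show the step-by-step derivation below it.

1,2,5,3

step 1: discover 1; path=1; order=1
step 2: discover 0; path=1>0; order=1,0
step 3: discover 2; path=1>2; order=1,0,2
step 4: discover 5; path=1>2>5; order=1,0,2,5
step 5: discover 3; path=1>2>5>3; order=1,0,2,5,3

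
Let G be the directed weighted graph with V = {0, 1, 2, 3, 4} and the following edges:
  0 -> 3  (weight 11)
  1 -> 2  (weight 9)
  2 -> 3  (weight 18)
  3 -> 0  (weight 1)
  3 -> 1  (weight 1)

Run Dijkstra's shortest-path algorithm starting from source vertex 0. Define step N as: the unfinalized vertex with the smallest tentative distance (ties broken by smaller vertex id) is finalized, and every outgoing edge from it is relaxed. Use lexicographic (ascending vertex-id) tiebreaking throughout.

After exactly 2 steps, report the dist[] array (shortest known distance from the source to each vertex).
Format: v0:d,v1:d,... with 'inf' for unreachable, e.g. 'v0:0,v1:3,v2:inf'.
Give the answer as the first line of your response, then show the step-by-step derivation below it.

v0:0,v1:12,v2:inf,v3:11,v4:inf

step 1: dist = v0:0,v1:inf,v2:inf,v3:11,v4:inf
step 2: dist = v0:0,v1:12,v2:inf,v3:11,v4:inf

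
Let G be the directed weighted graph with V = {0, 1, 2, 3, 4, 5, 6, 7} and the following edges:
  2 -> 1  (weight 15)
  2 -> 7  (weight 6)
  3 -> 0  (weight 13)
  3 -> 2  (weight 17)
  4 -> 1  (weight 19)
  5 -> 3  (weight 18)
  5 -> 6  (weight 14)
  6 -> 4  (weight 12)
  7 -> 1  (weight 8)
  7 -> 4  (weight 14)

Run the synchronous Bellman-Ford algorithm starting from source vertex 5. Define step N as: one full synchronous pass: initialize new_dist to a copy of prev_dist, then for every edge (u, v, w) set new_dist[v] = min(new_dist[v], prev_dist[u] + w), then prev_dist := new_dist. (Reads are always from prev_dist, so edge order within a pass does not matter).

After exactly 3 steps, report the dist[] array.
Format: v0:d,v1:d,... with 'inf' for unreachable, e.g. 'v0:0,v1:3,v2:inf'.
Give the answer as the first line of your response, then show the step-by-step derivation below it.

v0:31,v1:45,v2:35,v3:18,v4:26,v5:0,v6:14,v7:41

step 1: dist = v0:inf,v1:inf,v2:inf,v3:18,v4:inf,v5:0,v6:14,v7:inf
step 2: dist = v0:31,v1:inf,v2:35,v3:18,v4:26,v5:0,v6:14,v7:inf
step 3: dist = v0:31,v1:45,v2:35,v3:18,v4:26,v5:0,v6:14,v7:41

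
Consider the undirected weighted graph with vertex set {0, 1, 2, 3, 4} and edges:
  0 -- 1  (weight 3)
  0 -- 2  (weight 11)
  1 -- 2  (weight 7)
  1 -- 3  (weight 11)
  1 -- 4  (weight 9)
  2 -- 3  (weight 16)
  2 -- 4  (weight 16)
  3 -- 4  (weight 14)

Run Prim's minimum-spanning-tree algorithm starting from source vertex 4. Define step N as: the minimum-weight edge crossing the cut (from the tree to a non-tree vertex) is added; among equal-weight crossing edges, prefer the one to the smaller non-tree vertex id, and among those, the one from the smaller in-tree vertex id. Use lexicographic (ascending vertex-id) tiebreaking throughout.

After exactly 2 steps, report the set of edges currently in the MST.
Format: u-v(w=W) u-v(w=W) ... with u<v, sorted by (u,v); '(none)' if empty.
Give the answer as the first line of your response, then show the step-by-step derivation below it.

0-1(w=3) 1-4(w=9)

step 1: add edge 1-4 (w=9); MST = {1-4(w=9)}
step 2: add edge 0-1 (w=3); MST = {0-1(w=3) 1-4(w=9)}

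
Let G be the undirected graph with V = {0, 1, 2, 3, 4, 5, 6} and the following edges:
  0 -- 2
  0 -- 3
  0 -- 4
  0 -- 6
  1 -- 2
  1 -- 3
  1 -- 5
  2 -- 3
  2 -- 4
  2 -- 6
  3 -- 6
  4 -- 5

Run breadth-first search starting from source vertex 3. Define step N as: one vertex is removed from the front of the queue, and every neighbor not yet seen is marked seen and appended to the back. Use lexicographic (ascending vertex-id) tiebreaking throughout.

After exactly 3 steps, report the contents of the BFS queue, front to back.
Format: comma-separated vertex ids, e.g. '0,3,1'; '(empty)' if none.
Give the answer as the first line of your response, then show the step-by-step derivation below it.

2,6,4,5

step 1: dequeue 3; queue=[0,1,2,6]; order=3
step 2: dequeue 0; queue=[1,2,6,4]; order=3,0
step 3: dequeue 1; queue=[2,6,4,5]; order=3,0,1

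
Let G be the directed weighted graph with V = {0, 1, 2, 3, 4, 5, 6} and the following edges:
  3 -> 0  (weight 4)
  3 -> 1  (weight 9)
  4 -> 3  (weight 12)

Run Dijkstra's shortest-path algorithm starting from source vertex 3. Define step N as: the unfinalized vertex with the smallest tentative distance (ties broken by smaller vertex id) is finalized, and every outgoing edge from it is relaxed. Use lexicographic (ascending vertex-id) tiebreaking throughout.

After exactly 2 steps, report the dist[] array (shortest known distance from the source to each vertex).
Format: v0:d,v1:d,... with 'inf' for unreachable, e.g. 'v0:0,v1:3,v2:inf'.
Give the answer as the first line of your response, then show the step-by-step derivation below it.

v0:4,v1:9,v2:inf,v3:0,v4:inf,v5:inf,v6:inf

step 1: dist = v0:4,v1:9,v2:inf,v3:0,v4:inf,v5:inf,v6:inf
step 2: dist = v0:4,v1:9,v2:inf,v3:0,v4:inf,v5:inf,v6:inf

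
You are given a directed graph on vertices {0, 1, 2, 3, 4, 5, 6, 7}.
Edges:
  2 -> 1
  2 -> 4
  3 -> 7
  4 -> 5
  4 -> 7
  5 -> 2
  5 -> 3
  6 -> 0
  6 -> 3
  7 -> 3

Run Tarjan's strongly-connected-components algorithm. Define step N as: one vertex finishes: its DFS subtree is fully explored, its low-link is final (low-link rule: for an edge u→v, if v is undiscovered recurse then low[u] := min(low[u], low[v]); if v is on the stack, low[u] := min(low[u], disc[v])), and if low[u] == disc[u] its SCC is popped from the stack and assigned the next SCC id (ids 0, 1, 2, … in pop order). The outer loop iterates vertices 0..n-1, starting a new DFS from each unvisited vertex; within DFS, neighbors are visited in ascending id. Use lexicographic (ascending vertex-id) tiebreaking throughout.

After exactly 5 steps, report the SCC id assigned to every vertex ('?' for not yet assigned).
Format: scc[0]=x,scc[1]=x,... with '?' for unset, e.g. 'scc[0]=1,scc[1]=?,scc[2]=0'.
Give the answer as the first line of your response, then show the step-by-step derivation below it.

scc[0]=0,scc[1]=1,scc[2]=?,scc[3]=2,scc[4]=?,scc[5]=?,scc[6]=?,scc[7]=2

step 1: low=(low[0]=0,low[1]=?,low[2]=?,low[3]=?,low[4]=?,low[5]=?,low[6]=?,low[7]=?); scc=(scc[0]=0,scc[1]=?,scc[2]=?,scc[3]=?,scc[4]=?,scc[5]=?,scc[6]=?,scc[7]=?)
step 2: low=(low[0]=0,low[1]=1,low[2]=?,low[3]=?,low[4]=?,low[5]=?,low[6]=?,low[7]=?); scc=(scc[0]=0,scc[1]=1,scc[2]=?,scc[3]=?,scc[4]=?,scc[5]=?,scc[6]=?,scc[7]=?)
step 3: low=(low[0]=0,low[1]=1,low[2]=2,low[3]=5,low[4]=3,low[5]=2,low[6]=?,low[7]=5); scc=(scc[0]=0,scc[1]=1,scc[2]=?,scc[3]=?,scc[4]=?,scc[5]=?,scc[6]=?,scc[7]=?)
step 4: low=(low[0]=0,low[1]=1,low[2]=2,low[3]=5,low[4]=3,low[5]=2,low[6]=?,low[7]=5); scc=(scc[0]=0,scc[1]=1,scc[2]=?,scc[3]=2,scc[4]=?,scc[5]=?,scc[6]=?,scc[7]=2)
step 5: low=(low[0]=0,low[1]=1,low[2]=2,low[3]=5,low[4]=3,low[5]=2,low[6]=?,low[7]=5); scc=(scc[0]=0,scc[1]=1,scc[2]=?,scc[3]=2,scc[4]=?,scc[5]=?,scc[6]=?,scc[7]=2)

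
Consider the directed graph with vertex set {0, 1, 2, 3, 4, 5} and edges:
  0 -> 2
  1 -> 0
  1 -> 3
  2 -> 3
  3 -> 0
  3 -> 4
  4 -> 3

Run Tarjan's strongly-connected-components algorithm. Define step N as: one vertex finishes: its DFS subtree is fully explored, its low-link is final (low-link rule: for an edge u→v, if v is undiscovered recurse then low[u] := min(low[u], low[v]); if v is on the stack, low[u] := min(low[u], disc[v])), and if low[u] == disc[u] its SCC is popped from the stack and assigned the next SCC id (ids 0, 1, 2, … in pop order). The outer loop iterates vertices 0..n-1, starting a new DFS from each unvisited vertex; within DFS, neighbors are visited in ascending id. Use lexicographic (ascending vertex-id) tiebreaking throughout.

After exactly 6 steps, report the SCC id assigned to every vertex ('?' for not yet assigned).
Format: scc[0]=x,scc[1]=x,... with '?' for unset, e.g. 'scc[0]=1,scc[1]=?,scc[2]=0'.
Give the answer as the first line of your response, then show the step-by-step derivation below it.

scc[0]=0,scc[1]=1,scc[2]=0,scc[3]=0,scc[4]=0,scc[5]=2

step 1: low=(low[0]=0,low[1]=?,low[2]=1,low[3]=0,low[4]=2,low[5]=?); scc=(scc[0]=?,scc[1]=?,scc[2]=?,scc[3]=?,scc[4]=?,scc[5]=?)
step 2: low=(low[0]=0,low[1]=?,low[2]=1,low[3]=0,low[4]=2,low[5]=?); scc=(scc[0]=?,scc[1]=?,scc[2]=?,scc[3]=?,scc[4]=?,scc[5]=?)
step 3: low=(low[0]=0,low[1]=?,low[2]=0,low[3]=0,low[4]=2,low[5]=?); scc=(scc[0]=?,scc[1]=?,scc[2]=?,scc[3]=?,scc[4]=?,scc[5]=?)
step 4: low=(low[0]=0,low[1]=?,low[2]=0,low[3]=0,low[4]=2,low[5]=?); scc=(scc[0]=0,scc[1]=?,scc[2]=0,scc[3]=0,scc[4]=0,scc[5]=?)
step 5: low=(low[0]=0,low[1]=4,low[2]=0,low[3]=0,low[4]=2,low[5]=?); scc=(scc[0]=0,scc[1]=1,scc[2]=0,scc[3]=0,scc[4]=0,scc[5]=?)
step 6: low=(low[0]=0,low[1]=4,low[2]=0,low[3]=0,low[4]=2,low[5]=5); scc=(scc[0]=0,scc[1]=1,scc[2]=0,scc[3]=0,scc[4]=0,scc[5]=2)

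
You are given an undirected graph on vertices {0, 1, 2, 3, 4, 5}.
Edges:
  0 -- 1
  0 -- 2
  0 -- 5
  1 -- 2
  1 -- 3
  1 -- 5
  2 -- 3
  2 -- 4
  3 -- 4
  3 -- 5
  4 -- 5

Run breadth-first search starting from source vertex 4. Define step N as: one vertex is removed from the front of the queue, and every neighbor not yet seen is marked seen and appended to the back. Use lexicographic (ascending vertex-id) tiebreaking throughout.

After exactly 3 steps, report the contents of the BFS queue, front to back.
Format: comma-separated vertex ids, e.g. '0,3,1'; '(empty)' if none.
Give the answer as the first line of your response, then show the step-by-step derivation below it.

5,0,1

step 1: dequeue 4; queue=[2,3,5]; order=4
step 2: dequeue 2; queue=[3,5,0,1]; order=4,2
step 3: dequeue 3; queue=[5,0,1]; order=4,2,3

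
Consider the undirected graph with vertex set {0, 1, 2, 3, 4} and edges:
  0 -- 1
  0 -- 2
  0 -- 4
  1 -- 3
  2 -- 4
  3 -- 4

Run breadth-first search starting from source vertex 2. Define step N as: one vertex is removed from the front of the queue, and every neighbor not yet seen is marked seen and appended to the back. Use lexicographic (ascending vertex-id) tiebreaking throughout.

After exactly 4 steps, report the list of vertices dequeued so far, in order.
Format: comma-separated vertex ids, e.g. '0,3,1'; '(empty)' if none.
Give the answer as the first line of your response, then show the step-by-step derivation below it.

2,0,4,1

step 1: dequeue 2; queue=[0,4]; order=2
step 2: dequeue 0; queue=[4,1]; order=2,0
step 3: dequeue 4; queue=[1,3]; order=2,0,4
step 4: dequeue 1; queue=[3]; order=2,0,4,1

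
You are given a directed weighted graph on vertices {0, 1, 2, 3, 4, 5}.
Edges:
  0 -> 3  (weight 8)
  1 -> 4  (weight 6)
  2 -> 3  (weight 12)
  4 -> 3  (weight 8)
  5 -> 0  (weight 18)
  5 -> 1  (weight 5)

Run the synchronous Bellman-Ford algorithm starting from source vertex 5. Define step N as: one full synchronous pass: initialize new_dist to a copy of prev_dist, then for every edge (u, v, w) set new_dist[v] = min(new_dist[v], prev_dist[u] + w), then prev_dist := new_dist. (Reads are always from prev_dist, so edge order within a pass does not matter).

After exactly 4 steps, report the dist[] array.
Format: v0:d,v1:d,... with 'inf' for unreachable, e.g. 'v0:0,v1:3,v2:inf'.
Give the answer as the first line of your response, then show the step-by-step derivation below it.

v0:18,v1:5,v2:inf,v3:19,v4:11,v5:0

step 1: dist = v0:18,v1:5,v2:inf,v3:inf,v4:inf,v5:0
step 2: dist = v0:18,v1:5,v2:inf,v3:26,v4:11,v5:0
step 3: dist = v0:18,v1:5,v2:inf,v3:19,v4:11,v5:0
step 4: dist = v0:18,v1:5,v2:inf,v3:19,v4:11,v5:0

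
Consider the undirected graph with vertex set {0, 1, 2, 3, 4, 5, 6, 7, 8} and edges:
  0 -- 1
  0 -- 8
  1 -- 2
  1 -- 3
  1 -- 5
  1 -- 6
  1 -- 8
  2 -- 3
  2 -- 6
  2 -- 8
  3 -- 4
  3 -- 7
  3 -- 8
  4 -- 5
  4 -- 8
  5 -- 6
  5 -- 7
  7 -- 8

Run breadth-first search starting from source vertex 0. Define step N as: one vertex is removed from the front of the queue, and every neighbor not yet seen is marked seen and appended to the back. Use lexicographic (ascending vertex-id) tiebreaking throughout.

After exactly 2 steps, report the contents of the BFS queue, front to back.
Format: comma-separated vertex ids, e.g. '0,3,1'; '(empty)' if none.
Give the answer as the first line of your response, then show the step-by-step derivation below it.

8,2,3,5,6

step 1: dequeue 0; queue=[1,8]; order=0
step 2: dequeue 1; queue=[8,2,3,5,6]; order=0,1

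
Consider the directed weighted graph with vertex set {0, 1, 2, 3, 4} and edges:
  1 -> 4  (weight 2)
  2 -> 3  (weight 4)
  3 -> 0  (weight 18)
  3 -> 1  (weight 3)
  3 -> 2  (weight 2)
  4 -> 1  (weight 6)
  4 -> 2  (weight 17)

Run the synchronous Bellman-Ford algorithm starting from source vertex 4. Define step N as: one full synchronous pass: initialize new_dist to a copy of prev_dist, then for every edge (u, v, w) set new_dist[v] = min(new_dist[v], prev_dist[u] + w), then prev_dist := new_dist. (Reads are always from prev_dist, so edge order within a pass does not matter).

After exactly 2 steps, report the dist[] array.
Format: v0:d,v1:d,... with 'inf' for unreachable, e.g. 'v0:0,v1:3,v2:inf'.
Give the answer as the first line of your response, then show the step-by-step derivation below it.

v0:inf,v1:6,v2:17,v3:21,v4:0

step 1: dist = v0:inf,v1:6,v2:17,v3:inf,v4:0
step 2: dist = v0:inf,v1:6,v2:17,v3:21,v4:0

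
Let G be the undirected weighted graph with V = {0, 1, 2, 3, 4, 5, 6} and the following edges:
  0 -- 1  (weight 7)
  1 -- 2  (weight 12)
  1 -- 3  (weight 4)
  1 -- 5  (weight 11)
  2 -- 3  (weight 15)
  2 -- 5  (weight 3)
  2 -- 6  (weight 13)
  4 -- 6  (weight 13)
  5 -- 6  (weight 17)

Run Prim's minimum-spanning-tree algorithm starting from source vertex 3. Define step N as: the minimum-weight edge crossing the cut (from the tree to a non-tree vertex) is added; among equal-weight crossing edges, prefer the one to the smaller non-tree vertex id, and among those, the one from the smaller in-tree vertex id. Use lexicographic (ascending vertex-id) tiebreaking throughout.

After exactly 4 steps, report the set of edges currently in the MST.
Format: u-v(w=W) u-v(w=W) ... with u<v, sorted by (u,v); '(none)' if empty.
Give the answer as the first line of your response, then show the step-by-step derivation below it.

0-1(w=7) 1-3(w=4) 1-5(w=11) 2-5(w=3)

step 1: add edge 1-3 (w=4); MST = {1-3(w=4)}
step 2: add edge 0-1 (w=7); MST = {0-1(w=7) 1-3(w=4)}
step 3: add edge 1-5 (w=11); MST = {0-1(w=7) 1-3(w=4) 1-5(w=11)}
step 4: add edge 2-5 (w=3); MST = {0-1(w=7) 1-3(w=4) 1-5(w=11) 2-5(w=3)}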